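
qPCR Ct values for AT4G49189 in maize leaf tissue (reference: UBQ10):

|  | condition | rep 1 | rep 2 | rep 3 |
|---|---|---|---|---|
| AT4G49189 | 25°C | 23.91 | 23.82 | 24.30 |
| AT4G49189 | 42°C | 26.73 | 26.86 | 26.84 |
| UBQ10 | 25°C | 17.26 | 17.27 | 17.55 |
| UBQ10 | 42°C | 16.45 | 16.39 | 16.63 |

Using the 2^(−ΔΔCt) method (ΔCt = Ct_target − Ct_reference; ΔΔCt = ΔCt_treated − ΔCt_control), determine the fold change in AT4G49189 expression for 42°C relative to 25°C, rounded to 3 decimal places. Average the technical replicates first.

0.079

Mean Ct: AT4G49189 25°C 24.010; AT4G49189 42°C 26.810; UBQ10 25°C 17.360; UBQ10 42°C 16.490
ΔCt(25°C) = 24.010 − 17.360 = 6.650
ΔCt(42°C) = 26.810 − 16.490 = 10.320
ΔΔCt = 10.320 − 6.650 = 3.670
Fold change = 2^(−3.670) = 0.0786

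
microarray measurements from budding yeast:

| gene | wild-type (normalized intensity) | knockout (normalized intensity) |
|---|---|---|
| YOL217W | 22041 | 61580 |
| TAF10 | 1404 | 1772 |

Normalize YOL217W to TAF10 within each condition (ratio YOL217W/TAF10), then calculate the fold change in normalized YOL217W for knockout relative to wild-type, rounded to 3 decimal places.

2.214

YOL217W/TAF10 (wild-type) = 22041 / 1404 = 15.699
YOL217W/TAF10 (knockout) = 61580 / 1772 = 34.752
Fold change = 34.752 / 15.699 = 2.2137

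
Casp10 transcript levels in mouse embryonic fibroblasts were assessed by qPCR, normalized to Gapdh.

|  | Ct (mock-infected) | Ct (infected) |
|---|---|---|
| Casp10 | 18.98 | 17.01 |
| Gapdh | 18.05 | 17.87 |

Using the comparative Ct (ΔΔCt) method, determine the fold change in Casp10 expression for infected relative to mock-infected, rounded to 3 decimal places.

ΔCt(mock-infected) = 18.980 − 18.050 = 0.930
ΔCt(infected) = 17.010 − 17.870 = -0.860
ΔΔCt = -0.860 − 0.930 = -1.790
Fold change = 2^(−(-1.790)) = 2^1.790 = 3.4581

3.458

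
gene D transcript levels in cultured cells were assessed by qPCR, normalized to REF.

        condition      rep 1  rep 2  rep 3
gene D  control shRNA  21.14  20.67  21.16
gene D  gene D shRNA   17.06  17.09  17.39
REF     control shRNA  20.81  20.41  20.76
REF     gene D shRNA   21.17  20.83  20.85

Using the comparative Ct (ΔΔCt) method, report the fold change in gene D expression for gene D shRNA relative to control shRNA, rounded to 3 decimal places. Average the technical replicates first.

Mean Ct: gene D control shRNA 20.990; gene D gene D shRNA 17.180; REF control shRNA 20.660; REF gene D shRNA 20.950
ΔCt(control shRNA) = 20.990 − 20.660 = 0.330
ΔCt(gene D shRNA) = 17.180 − 20.950 = -3.770
ΔΔCt = -3.770 − 0.330 = -4.100
Fold change = 2^(−(-4.100)) = 2^4.100 = 17.1484

17.148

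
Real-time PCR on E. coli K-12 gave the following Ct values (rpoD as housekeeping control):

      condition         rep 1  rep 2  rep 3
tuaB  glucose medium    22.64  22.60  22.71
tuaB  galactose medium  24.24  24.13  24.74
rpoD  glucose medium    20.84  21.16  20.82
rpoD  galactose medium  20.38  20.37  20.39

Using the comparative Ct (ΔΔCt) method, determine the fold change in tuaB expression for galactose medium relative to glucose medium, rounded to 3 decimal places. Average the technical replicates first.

Mean Ct: tuaB glucose medium 22.650; tuaB galactose medium 24.370; rpoD glucose medium 20.940; rpoD galactose medium 20.380
ΔCt(glucose medium) = 22.650 − 20.940 = 1.710
ΔCt(galactose medium) = 24.370 − 20.380 = 3.990
ΔΔCt = 3.990 − 1.710 = 2.280
Fold change = 2^(−2.280) = 0.2059

0.206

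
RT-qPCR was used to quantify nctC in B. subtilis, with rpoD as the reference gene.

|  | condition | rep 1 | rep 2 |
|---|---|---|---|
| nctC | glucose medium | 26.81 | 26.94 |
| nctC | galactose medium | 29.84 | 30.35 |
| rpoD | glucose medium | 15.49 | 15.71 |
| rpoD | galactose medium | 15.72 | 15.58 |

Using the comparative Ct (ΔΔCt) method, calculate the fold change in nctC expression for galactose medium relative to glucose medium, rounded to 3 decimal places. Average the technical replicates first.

Mean Ct: nctC glucose medium 26.875; nctC galactose medium 30.095; rpoD glucose medium 15.600; rpoD galactose medium 15.650
ΔCt(glucose medium) = 26.875 − 15.600 = 11.275
ΔCt(galactose medium) = 30.095 − 15.650 = 14.445
ΔΔCt = 14.445 − 11.275 = 3.170
Fold change = 2^(−3.170) = 0.1111

0.111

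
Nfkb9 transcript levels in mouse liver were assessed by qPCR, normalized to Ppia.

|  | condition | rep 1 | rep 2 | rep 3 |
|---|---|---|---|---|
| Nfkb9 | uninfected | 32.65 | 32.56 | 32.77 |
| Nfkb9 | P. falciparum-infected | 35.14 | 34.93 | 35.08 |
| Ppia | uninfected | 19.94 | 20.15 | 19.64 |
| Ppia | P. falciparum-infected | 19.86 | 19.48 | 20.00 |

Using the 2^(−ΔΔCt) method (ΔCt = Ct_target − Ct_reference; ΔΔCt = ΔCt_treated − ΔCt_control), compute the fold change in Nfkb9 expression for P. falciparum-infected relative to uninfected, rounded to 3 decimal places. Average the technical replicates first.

0.174

Mean Ct: Nfkb9 uninfected 32.660; Nfkb9 P. falciparum-infected 35.050; Ppia uninfected 19.910; Ppia P. falciparum-infected 19.780
ΔCt(uninfected) = 32.660 − 19.910 = 12.750
ΔCt(P. falciparum-infected) = 35.050 − 19.780 = 15.270
ΔΔCt = 15.270 − 12.750 = 2.520
Fold change = 2^(−2.520) = 0.1743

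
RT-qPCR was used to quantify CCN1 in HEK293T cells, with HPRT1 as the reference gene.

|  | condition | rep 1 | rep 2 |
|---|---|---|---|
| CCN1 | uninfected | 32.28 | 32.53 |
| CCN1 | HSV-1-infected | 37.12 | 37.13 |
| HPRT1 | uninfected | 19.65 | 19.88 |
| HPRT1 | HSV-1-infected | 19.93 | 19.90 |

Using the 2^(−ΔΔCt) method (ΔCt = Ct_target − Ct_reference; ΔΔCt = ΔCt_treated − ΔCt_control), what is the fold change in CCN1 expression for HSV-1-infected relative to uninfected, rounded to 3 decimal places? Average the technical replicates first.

Mean Ct: CCN1 uninfected 32.405; CCN1 HSV-1-infected 37.125; HPRT1 uninfected 19.765; HPRT1 HSV-1-infected 19.915
ΔCt(uninfected) = 32.405 − 19.765 = 12.640
ΔCt(HSV-1-infected) = 37.125 − 19.915 = 17.210
ΔΔCt = 17.210 − 12.640 = 4.570
Fold change = 2^(−4.570) = 0.0421

0.042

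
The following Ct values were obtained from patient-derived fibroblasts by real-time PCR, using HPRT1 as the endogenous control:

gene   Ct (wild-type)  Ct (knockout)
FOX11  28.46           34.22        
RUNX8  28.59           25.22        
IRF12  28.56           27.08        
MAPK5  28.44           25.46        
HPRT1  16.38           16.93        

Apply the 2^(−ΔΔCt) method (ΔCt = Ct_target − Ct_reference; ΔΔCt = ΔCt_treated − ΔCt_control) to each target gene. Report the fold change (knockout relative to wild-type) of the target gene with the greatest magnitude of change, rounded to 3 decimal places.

FOX11: ΔΔCt = (34.22−16.93) − (28.46−16.38) = 17.29 − 12.08 = 5.21; fold change = 2^-5.21 = 0.027
RUNX8: ΔΔCt = (25.22−16.93) − (28.59−16.38) = 8.29 − 12.21 = -3.92; fold change = 2^3.92 = 15.137
IRF12: ΔΔCt = (27.08−16.93) − (28.56−16.38) = 10.15 − 12.18 = -2.03; fold change = 2^2.03 = 4.084
MAPK5: ΔΔCt = (25.46−16.93) − (28.44−16.38) = 8.53 − 12.06 = -3.53; fold change = 2^3.53 = 11.551
FOX11 has the largest |ΔΔCt| = 5.21.

0.027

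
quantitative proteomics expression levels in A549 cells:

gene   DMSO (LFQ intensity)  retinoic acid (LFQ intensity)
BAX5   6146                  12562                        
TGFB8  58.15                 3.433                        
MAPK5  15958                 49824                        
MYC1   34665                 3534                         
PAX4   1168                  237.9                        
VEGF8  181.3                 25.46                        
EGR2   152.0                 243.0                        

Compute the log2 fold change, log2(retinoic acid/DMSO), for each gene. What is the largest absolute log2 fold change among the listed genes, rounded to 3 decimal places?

4.082

log2(12562/6146) = 1.031  (BAX5)
log2(3.433/58.15) = -4.082  (TGFB8)
log2(49824/15958) = 1.643  (MAPK5)
log2(3534/34665) = -3.294  (MYC1)
log2(237.9/1168) = -2.296  (PAX4)
log2(25.46/181.3) = -2.832  (VEGF8)
log2(243.0/152.0) = 0.677  (EGR2)
The largest magnitude belongs to TGFB8.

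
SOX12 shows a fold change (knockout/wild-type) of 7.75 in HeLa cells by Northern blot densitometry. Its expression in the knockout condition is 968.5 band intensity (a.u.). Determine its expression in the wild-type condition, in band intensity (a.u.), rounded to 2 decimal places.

wild-type expression = 968.5 / 7.75 = 124.97

124.97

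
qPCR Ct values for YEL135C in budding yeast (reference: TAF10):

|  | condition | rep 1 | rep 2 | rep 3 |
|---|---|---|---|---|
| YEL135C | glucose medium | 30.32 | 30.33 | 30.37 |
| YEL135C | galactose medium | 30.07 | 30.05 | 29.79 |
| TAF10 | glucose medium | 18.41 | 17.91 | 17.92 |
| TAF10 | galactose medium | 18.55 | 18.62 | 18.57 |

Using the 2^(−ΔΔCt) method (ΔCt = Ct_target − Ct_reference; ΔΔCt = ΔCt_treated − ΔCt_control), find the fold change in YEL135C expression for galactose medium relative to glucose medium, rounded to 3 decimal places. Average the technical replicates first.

1.828

Mean Ct: YEL135C glucose medium 30.340; YEL135C galactose medium 29.970; TAF10 glucose medium 18.080; TAF10 galactose medium 18.580
ΔCt(glucose medium) = 30.340 − 18.080 = 12.260
ΔCt(galactose medium) = 29.970 − 18.580 = 11.390
ΔΔCt = 11.390 − 12.260 = -0.870
Fold change = 2^(−(-0.870)) = 2^0.870 = 1.8277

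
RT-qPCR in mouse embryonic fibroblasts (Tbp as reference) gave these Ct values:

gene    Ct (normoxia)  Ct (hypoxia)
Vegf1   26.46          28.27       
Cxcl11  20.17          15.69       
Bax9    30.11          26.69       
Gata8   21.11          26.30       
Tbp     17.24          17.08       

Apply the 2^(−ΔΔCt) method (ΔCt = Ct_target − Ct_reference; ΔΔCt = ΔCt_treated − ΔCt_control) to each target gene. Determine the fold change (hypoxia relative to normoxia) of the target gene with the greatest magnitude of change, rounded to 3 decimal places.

Vegf1: ΔΔCt = (28.27−17.08) − (26.46−17.24) = 11.19 − 9.22 = 1.97; fold change = 2^-1.97 = 0.255
Cxcl11: ΔΔCt = (15.69−17.08) − (20.17−17.24) = -1.39 − 2.93 = -4.32; fold change = 2^4.32 = 19.973
Bax9: ΔΔCt = (26.69−17.08) − (30.11−17.24) = 9.61 − 12.87 = -3.26; fold change = 2^3.26 = 9.580
Gata8: ΔΔCt = (26.30−17.08) − (21.11−17.24) = 9.22 − 3.87 = 5.35; fold change = 2^-5.35 = 0.025
Gata8 has the largest |ΔΔCt| = 5.35.

0.025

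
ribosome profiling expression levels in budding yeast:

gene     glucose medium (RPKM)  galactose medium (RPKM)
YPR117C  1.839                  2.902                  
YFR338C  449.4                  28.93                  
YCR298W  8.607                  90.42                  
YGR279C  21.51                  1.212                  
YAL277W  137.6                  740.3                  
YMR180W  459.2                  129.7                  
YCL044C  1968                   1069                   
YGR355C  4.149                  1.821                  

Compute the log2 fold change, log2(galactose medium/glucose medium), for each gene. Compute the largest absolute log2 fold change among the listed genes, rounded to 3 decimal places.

log2(2.902/1.839) = 0.658  (YPR117C)
log2(28.93/449.4) = -3.957  (YFR338C)
log2(90.42/8.607) = 3.393  (YCR298W)
log2(1.212/21.51) = -4.150  (YGR279C)
log2(740.3/137.6) = 2.428  (YAL277W)
log2(129.7/459.2) = -1.824  (YMR180W)
log2(1069/1968) = -0.880  (YCL044C)
log2(1.821/4.149) = -1.188  (YGR355C)
The largest magnitude belongs to YGR279C.

4.150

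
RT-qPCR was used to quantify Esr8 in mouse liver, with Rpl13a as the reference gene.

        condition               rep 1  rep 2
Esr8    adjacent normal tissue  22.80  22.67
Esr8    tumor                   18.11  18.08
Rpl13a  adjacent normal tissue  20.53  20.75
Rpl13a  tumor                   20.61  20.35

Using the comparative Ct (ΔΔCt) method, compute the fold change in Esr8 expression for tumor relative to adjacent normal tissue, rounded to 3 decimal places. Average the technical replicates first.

Mean Ct: Esr8 adjacent normal tissue 22.735; Esr8 tumor 18.095; Rpl13a adjacent normal tissue 20.640; Rpl13a tumor 20.480
ΔCt(adjacent normal tissue) = 22.735 − 20.640 = 2.095
ΔCt(tumor) = 18.095 − 20.480 = -2.385
ΔΔCt = -2.385 − 2.095 = -4.480
Fold change = 2^(−(-4.480)) = 2^4.480 = 22.3159

22.316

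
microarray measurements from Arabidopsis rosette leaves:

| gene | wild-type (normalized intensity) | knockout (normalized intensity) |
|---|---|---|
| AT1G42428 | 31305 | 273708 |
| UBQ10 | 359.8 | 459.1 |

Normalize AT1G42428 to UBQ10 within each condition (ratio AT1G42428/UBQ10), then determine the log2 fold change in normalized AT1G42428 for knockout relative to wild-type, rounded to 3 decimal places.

AT1G42428/UBQ10 (wild-type) = 31305 / 359.8 = 87.007
AT1G42428/UBQ10 (knockout) = 273708 / 459.1 = 596.18
Fold change = 596.18 / 87.007 = 6.8522
log2(6.8522) = 2.7766

2.777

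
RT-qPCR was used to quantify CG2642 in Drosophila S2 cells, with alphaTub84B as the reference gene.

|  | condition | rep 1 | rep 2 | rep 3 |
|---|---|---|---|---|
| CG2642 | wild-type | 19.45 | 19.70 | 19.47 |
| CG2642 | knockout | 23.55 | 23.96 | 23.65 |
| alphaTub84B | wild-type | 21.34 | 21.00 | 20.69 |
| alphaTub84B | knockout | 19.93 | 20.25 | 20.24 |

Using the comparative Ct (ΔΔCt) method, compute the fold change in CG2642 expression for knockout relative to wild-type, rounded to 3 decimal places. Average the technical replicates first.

0.030

Mean Ct: CG2642 wild-type 19.540; CG2642 knockout 23.720; alphaTub84B wild-type 21.010; alphaTub84B knockout 20.140
ΔCt(wild-type) = 19.540 − 21.010 = -1.470
ΔCt(knockout) = 23.720 − 20.140 = 3.580
ΔΔCt = 3.580 − (-1.470) = 5.050
Fold change = 2^(−5.050) = 0.0302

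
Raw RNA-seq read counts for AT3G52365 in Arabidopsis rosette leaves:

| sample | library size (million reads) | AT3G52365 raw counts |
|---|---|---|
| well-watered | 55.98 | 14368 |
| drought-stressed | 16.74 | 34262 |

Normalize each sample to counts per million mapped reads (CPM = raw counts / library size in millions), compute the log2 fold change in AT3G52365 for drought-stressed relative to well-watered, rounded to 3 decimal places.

2.995

CPM(well-watered) = 14368 / 55.98 = 256.6631
CPM(drought-stressed) = 34262 / 16.74 = 2046.7145
Fold change = 2046.7145 / 256.6631 = 7.97432
log2(7.97432) = 2.9954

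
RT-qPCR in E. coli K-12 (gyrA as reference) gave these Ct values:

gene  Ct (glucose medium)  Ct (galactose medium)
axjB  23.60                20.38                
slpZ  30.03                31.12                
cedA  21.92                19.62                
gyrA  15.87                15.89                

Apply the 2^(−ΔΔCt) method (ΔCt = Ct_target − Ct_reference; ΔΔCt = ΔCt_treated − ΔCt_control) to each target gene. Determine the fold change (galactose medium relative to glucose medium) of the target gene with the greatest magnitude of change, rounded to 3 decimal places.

9.448

axjB: ΔΔCt = (20.38−15.89) − (23.60−15.87) = 4.49 − 7.73 = -3.24; fold change = 2^3.24 = 9.448
slpZ: ΔΔCt = (31.12−15.89) − (30.03−15.87) = 15.23 − 14.16 = 1.07; fold change = 2^-1.07 = 0.476
cedA: ΔΔCt = (19.62−15.89) − (21.92−15.87) = 3.73 − 6.05 = -2.32; fold change = 2^2.32 = 4.993
axjB has the largest |ΔΔCt| = 3.24.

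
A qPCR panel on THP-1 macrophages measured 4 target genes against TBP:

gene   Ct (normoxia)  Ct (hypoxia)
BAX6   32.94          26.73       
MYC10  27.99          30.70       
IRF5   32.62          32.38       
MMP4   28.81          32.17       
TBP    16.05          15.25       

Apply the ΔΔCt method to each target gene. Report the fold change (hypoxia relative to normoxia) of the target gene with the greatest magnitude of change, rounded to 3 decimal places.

42.518

BAX6: ΔΔCt = (26.73−15.25) − (32.94−16.05) = 11.48 − 16.89 = -5.41; fold change = 2^5.41 = 42.518
MYC10: ΔΔCt = (30.70−15.25) − (27.99−16.05) = 15.45 − 11.94 = 3.51; fold change = 2^-3.51 = 0.088
IRF5: ΔΔCt = (32.38−15.25) − (32.62−16.05) = 17.13 − 16.57 = 0.56; fold change = 2^-0.56 = 0.678
MMP4: ΔΔCt = (32.17−15.25) − (28.81−16.05) = 16.92 − 12.76 = 4.16; fold change = 2^-4.16 = 0.056
BAX6 has the largest |ΔΔCt| = 5.41.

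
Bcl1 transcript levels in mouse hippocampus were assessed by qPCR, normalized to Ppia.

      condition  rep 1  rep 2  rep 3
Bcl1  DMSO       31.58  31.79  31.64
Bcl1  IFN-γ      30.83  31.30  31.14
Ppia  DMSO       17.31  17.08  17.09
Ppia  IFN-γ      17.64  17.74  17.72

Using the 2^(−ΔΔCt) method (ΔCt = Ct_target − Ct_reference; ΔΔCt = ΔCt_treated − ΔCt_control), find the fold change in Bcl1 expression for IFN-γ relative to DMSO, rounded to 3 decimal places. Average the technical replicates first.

2.173

Mean Ct: Bcl1 DMSO 31.670; Bcl1 IFN-γ 31.090; Ppia DMSO 17.160; Ppia IFN-γ 17.700
ΔCt(DMSO) = 31.670 − 17.160 = 14.510
ΔCt(IFN-γ) = 31.090 − 17.700 = 13.390
ΔΔCt = 13.390 − 14.510 = -1.120
Fold change = 2^(−(-1.120)) = 2^1.120 = 2.1735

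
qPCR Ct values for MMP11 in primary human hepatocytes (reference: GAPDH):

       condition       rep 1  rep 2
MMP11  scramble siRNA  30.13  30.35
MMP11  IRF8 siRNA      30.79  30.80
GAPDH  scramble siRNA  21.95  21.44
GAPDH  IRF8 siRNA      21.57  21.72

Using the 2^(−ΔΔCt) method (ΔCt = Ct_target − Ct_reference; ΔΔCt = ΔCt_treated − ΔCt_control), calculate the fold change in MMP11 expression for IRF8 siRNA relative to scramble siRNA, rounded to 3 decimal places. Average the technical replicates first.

Mean Ct: MMP11 scramble siRNA 30.240; MMP11 IRF8 siRNA 30.795; GAPDH scramble siRNA 21.695; GAPDH IRF8 siRNA 21.645
ΔCt(scramble siRNA) = 30.240 − 21.695 = 8.545
ΔCt(IRF8 siRNA) = 30.795 − 21.645 = 9.150
ΔΔCt = 9.150 − 8.545 = 0.605
Fold change = 2^(−0.605) = 0.6575

0.657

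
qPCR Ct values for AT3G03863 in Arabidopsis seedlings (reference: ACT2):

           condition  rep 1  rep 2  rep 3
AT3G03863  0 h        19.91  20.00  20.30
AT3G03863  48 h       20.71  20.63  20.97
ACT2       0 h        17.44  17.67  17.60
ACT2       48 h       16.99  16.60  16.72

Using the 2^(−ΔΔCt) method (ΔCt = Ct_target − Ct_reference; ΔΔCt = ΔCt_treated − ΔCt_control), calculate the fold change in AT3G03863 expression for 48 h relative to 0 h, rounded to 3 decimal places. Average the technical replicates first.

0.354

Mean Ct: AT3G03863 0 h 20.070; AT3G03863 48 h 20.770; ACT2 0 h 17.570; ACT2 48 h 16.770
ΔCt(0 h) = 20.070 − 17.570 = 2.500
ΔCt(48 h) = 20.770 − 16.770 = 4.000
ΔΔCt = 4.000 − 2.500 = 1.500
Fold change = 2^(−1.500) = 0.3536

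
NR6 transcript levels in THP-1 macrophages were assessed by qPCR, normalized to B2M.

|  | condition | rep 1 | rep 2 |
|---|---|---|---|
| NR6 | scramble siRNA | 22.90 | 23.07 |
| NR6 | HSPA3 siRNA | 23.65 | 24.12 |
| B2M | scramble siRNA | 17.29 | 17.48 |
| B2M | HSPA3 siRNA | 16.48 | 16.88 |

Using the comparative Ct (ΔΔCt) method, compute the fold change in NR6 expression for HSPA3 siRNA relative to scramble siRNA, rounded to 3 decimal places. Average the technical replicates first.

0.329

Mean Ct: NR6 scramble siRNA 22.985; NR6 HSPA3 siRNA 23.885; B2M scramble siRNA 17.385; B2M HSPA3 siRNA 16.680
ΔCt(scramble siRNA) = 22.985 − 17.385 = 5.600
ΔCt(HSPA3 siRNA) = 23.885 − 16.680 = 7.205
ΔΔCt = 7.205 − 5.600 = 1.605
Fold change = 2^(−1.605) = 0.3287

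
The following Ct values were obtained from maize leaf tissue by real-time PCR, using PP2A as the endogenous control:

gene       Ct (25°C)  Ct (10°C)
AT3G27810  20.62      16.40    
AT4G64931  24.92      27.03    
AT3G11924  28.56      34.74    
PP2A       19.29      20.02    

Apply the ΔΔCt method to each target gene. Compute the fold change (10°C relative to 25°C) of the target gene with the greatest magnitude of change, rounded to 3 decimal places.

AT3G27810: ΔΔCt = (16.40−20.02) − (20.62−19.29) = -3.62 − 1.33 = -4.95; fold change = 2^4.95 = 30.910
AT4G64931: ΔΔCt = (27.03−20.02) − (24.92−19.29) = 7.01 − 5.63 = 1.38; fold change = 2^-1.38 = 0.384
AT3G11924: ΔΔCt = (34.74−20.02) − (28.56−19.29) = 14.72 − 9.27 = 5.45; fold change = 2^-5.45 = 0.023
AT3G11924 has the largest |ΔΔCt| = 5.45.

0.023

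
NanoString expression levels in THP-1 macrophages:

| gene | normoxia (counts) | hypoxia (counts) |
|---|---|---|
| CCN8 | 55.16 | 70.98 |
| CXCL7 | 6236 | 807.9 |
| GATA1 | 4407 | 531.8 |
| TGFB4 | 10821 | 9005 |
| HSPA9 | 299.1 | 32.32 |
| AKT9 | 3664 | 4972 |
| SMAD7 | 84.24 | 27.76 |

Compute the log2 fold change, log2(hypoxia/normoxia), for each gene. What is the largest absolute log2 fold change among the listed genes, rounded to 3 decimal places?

3.210

log2(70.98/55.16) = 0.364  (CCN8)
log2(807.9/6236) = -2.948  (CXCL7)
log2(531.8/4407) = -3.051  (GATA1)
log2(9005/10821) = -0.265  (TGFB4)
log2(32.32/299.1) = -3.210  (HSPA9)
log2(4972/3664) = 0.440  (AKT9)
log2(27.76/84.24) = -1.601  (SMAD7)
The largest magnitude belongs to HSPA9.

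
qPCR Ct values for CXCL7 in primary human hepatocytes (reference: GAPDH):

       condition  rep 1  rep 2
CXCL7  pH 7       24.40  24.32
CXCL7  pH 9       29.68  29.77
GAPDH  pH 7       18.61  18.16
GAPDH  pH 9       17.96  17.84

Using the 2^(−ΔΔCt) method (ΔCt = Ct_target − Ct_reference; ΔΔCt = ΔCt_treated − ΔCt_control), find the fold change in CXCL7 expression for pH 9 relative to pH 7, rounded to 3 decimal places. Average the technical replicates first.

0.017

Mean Ct: CXCL7 pH 7 24.360; CXCL7 pH 9 29.725; GAPDH pH 7 18.385; GAPDH pH 9 17.900
ΔCt(pH 7) = 24.360 − 18.385 = 5.975
ΔCt(pH 9) = 29.725 − 17.900 = 11.825
ΔΔCt = 11.825 − 5.975 = 5.850
Fold change = 2^(−5.850) = 0.0173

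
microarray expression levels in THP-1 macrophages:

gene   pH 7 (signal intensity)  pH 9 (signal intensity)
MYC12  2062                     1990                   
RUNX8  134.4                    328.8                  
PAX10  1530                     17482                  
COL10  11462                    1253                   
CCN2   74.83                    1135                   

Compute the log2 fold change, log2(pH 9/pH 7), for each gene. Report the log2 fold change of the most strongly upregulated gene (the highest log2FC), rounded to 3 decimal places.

3.923

log2(1990/2062) = -0.051  (MYC12)
log2(328.8/134.4) = 1.291  (RUNX8)
log2(17482/1530) = 3.514  (PAX10)
log2(1253/11462) = -3.193  (COL10)
log2(1135/74.83) = 3.923  (CCN2)
CCN2 is most strongly upregulated.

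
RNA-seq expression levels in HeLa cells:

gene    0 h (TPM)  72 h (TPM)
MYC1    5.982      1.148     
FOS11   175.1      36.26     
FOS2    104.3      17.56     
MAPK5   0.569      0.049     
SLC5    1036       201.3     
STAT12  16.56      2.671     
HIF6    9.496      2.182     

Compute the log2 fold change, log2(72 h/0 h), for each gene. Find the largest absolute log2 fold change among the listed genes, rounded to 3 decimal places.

3.538

log2(1.148/5.982) = -2.382  (MYC1)
log2(36.26/175.1) = -2.272  (FOS11)
log2(17.56/104.3) = -2.570  (FOS2)
log2(0.049/0.569) = -3.538  (MAPK5)
log2(201.3/1036) = -2.364  (SLC5)
log2(2.671/16.56) = -2.632  (STAT12)
log2(2.182/9.496) = -2.122  (HIF6)
The largest magnitude belongs to MAPK5.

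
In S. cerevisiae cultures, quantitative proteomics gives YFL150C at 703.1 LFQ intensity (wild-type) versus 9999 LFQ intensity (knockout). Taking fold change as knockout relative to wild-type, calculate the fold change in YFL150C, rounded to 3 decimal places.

Fold change = 9999 / 703.1 = 14.2213
YFL150C is upregulated.

14.221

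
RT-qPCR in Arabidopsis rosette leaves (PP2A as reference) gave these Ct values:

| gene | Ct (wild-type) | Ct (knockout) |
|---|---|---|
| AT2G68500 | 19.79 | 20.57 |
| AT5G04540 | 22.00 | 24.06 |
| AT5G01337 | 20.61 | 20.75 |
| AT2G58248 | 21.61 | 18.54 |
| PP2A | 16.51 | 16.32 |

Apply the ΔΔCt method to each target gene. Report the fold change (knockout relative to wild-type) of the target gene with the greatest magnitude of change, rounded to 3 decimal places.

AT2G68500: ΔΔCt = (20.57−16.32) − (19.79−16.51) = 4.25 − 3.28 = 0.97; fold change = 2^-0.97 = 0.511
AT5G04540: ΔΔCt = (24.06−16.32) − (22.00−16.51) = 7.74 − 5.49 = 2.25; fold change = 2^-2.25 = 0.210
AT5G01337: ΔΔCt = (20.75−16.32) − (20.61−16.51) = 4.43 − 4.10 = 0.33; fold change = 2^-0.33 = 0.796
AT2G58248: ΔΔCt = (18.54−16.32) − (21.61−16.51) = 2.22 − 5.10 = -2.88; fold change = 2^2.88 = 7.362
AT2G58248 has the largest |ΔΔCt| = 2.88.

7.362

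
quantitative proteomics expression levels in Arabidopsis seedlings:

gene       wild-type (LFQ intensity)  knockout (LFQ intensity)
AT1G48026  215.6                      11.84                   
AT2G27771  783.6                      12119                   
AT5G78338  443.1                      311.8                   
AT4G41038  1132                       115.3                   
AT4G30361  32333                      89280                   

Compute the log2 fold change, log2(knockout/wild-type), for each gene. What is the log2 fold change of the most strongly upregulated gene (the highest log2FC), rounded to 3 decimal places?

3.951

log2(11.84/215.6) = -4.187  (AT1G48026)
log2(12119/783.6) = 3.951  (AT2G27771)
log2(311.8/443.1) = -0.507  (AT5G78338)
log2(115.3/1132) = -3.295  (AT4G41038)
log2(89280/32333) = 1.465  (AT4G30361)
AT2G27771 is most strongly upregulated.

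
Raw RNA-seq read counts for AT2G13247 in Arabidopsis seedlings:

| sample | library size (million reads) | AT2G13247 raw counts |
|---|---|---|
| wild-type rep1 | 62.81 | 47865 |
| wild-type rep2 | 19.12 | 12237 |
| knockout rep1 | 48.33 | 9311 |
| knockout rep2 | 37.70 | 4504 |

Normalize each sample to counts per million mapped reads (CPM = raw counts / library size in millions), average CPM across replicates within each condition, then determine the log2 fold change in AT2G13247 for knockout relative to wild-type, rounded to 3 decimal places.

CPM(wild-type rep1) = 47865 / 62.81 = 762.0602
CPM(wild-type rep2) = 12237 / 19.12 = 640.0105
CPM(knockout rep1) = 9311 / 48.33 = 192.6547
CPM(knockout rep2) = 4504 / 37.70 = 119.4695
mean CPM(wild-type) = 701.0353; mean CPM(knockout) = 156.0621
Fold change = 156.0621 / 701.0353 = 0.22262
log2(0.22262) = -2.1674

-2.167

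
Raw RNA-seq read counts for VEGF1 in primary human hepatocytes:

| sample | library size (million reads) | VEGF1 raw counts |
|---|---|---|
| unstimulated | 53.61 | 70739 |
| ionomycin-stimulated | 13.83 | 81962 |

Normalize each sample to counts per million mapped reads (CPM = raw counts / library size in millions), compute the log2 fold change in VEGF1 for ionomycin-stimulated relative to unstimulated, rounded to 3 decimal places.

2.167

CPM(unstimulated) = 70739 / 53.61 = 1319.5113
CPM(ionomycin-stimulated) = 81962 / 13.83 = 5926.3919
Fold change = 5926.3919 / 1319.5113 = 4.49135
log2(4.49135) = 2.1672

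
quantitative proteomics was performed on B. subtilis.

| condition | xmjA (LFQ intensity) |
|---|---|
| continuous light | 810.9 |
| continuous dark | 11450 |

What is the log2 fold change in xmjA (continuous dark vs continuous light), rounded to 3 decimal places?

Fold change = 11450 / 810.9 = 14.1201
log2(14.1201) = 3.8197

3.820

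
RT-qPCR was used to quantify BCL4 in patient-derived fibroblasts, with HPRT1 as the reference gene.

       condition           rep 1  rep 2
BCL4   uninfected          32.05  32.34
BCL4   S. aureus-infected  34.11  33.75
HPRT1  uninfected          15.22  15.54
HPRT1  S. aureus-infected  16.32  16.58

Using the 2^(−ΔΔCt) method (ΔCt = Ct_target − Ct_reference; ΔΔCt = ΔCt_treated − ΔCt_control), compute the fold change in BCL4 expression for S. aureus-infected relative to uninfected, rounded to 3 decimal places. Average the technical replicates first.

Mean Ct: BCL4 uninfected 32.195; BCL4 S. aureus-infected 33.930; HPRT1 uninfected 15.380; HPRT1 S. aureus-infected 16.450
ΔCt(uninfected) = 32.195 − 15.380 = 16.815
ΔCt(S. aureus-infected) = 33.930 − 16.450 = 17.480
ΔΔCt = 17.480 − 16.815 = 0.665
Fold change = 2^(−0.665) = 0.6307

0.631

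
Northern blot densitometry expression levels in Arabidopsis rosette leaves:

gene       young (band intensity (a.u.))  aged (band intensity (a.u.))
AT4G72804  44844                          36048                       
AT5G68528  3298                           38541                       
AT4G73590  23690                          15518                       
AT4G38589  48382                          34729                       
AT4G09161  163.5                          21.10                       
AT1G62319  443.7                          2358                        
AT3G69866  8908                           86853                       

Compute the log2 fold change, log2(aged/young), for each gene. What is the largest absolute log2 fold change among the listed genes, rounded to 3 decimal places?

3.547

log2(36048/44844) = -0.315  (AT4G72804)
log2(38541/3298) = 3.547  (AT5G68528)
log2(15518/23690) = -0.610  (AT4G73590)
log2(34729/48382) = -0.478  (AT4G38589)
log2(21.10/163.5) = -2.954  (AT4G09161)
log2(2358/443.7) = 2.410  (AT1G62319)
log2(86853/8908) = 3.285  (AT3G69866)
The largest magnitude belongs to AT5G68528.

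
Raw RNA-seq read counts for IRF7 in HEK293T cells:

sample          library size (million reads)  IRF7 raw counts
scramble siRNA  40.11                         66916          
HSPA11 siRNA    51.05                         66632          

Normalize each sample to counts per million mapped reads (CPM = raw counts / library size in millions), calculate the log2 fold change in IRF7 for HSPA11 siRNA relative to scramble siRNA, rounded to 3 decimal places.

CPM(scramble siRNA) = 66916 / 40.11 = 1668.3121
CPM(HSPA11 siRNA) = 66632 / 51.05 = 1305.2302
Fold change = 1305.2302 / 1668.3121 = 0.78237
log2(0.78237) = -0.3541

-0.354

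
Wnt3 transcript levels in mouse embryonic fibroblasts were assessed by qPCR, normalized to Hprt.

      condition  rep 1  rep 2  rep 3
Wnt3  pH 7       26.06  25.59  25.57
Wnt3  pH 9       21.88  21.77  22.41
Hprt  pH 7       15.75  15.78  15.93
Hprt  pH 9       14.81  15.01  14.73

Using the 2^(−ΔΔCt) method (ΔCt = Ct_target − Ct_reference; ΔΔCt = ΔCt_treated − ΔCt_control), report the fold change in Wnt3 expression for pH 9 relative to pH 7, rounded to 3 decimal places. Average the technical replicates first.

6.727

Mean Ct: Wnt3 pH 7 25.740; Wnt3 pH 9 22.020; Hprt pH 7 15.820; Hprt pH 9 14.850
ΔCt(pH 7) = 25.740 − 15.820 = 9.920
ΔCt(pH 9) = 22.020 − 14.850 = 7.170
ΔΔCt = 7.170 − 9.920 = -2.750
Fold change = 2^(−(-2.750)) = 2^2.750 = 6.7272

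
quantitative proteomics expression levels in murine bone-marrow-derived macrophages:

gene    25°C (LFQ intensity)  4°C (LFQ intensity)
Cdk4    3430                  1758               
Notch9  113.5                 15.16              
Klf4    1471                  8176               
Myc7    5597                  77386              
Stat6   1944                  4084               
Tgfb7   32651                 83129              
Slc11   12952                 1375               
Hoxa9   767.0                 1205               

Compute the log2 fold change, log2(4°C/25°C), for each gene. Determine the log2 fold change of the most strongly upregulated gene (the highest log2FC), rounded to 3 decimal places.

log2(1758/3430) = -0.964  (Cdk4)
log2(15.16/113.5) = -2.904  (Notch9)
log2(8176/1471) = 2.475  (Klf4)
log2(77386/5597) = 3.789  (Myc7)
log2(4084/1944) = 1.071  (Stat6)
log2(83129/32651) = 1.348  (Tgfb7)
log2(1375/12952) = -3.236  (Slc11)
log2(1205/767.0) = 0.652  (Hoxa9)
Myc7 is most strongly upregulated.

3.789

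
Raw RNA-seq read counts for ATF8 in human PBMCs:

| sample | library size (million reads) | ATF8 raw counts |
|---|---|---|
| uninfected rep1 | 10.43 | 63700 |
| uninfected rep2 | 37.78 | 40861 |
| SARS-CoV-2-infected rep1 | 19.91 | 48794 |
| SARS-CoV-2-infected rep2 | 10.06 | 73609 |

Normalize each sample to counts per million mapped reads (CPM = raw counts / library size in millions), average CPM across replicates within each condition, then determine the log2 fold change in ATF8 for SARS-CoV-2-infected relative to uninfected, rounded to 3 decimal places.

0.442

CPM(uninfected rep1) = 63700 / 10.43 = 6107.3826
CPM(uninfected rep2) = 40861 / 37.78 = 1081.5511
CPM(SARS-CoV-2-infected rep1) = 48794 / 19.91 = 2450.7283
CPM(SARS-CoV-2-infected rep2) = 73609 / 10.06 = 7316.9980
mean CPM(uninfected) = 3594.4668; mean CPM(SARS-CoV-2-infected) = 4883.8631
Fold change = 4883.8631 / 3594.4668 = 1.35872
log2(1.35872) = 0.4422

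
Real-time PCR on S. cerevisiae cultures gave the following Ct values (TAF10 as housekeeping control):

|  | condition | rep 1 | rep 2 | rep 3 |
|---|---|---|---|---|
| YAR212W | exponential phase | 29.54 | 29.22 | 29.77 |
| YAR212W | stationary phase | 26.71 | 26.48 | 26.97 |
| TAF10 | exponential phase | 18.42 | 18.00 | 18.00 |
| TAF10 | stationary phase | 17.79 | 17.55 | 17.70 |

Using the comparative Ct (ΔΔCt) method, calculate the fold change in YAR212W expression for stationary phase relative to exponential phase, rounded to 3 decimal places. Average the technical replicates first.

5.028

Mean Ct: YAR212W exponential phase 29.510; YAR212W stationary phase 26.720; TAF10 exponential phase 18.140; TAF10 stationary phase 17.680
ΔCt(exponential phase) = 29.510 − 18.140 = 11.370
ΔCt(stationary phase) = 26.720 − 17.680 = 9.040
ΔΔCt = 9.040 − 11.370 = -2.330
Fold change = 2^(−(-2.330)) = 2^2.330 = 5.0281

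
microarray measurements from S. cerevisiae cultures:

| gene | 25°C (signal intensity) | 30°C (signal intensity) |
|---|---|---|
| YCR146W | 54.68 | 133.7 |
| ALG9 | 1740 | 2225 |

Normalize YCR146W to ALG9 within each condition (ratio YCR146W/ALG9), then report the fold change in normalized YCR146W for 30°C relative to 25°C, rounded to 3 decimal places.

1.912

YCR146W/ALG9 (25°C) = 54.68 / 1740 = 0.031425
YCR146W/ALG9 (30°C) = 133.7 / 2225 = 0.06009
Fold change = 0.06009 / 0.031425 = 1.9122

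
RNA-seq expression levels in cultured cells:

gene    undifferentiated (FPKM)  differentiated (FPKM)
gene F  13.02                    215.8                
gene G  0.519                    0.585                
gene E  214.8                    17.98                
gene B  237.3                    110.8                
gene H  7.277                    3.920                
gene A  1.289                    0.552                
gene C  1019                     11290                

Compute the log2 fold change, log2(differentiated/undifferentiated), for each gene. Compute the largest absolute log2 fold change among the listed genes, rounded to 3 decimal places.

4.051

log2(215.8/13.02) = 4.051  (gene F)
log2(0.585/0.519) = 0.173  (gene G)
log2(17.98/214.8) = -3.579  (gene E)
log2(110.8/237.3) = -1.099  (gene B)
log2(3.920/7.277) = -0.892  (gene H)
log2(0.552/1.289) = -1.224  (gene A)
log2(11290/1019) = 3.470  (gene C)
The largest magnitude belongs to gene F.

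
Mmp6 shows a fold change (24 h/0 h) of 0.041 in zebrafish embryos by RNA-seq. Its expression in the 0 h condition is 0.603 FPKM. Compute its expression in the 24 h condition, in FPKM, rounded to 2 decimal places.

24 h expression = 0.603 × 0.041 = 0.02

0.02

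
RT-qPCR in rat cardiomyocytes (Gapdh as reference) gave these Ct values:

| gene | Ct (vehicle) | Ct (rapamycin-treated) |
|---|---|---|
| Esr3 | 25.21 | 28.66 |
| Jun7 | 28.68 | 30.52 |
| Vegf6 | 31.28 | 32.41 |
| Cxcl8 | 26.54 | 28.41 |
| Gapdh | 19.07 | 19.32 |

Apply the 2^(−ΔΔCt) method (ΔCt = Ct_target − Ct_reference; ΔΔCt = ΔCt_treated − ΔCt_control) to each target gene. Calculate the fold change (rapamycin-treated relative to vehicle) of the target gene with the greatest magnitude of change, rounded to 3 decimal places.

0.109

Esr3: ΔΔCt = (28.66−19.32) − (25.21−19.07) = 9.34 − 6.14 = 3.20; fold change = 2^-3.20 = 0.109
Jun7: ΔΔCt = (30.52−19.32) − (28.68−19.07) = 11.20 − 9.61 = 1.59; fold change = 2^-1.59 = 0.332
Vegf6: ΔΔCt = (32.41−19.32) − (31.28−19.07) = 13.09 − 12.21 = 0.88; fold change = 2^-0.88 = 0.543
Cxcl8: ΔΔCt = (28.41−19.32) − (26.54−19.07) = 9.09 − 7.47 = 1.62; fold change = 2^-1.62 = 0.325
Esr3 has the largest |ΔΔCt| = 3.20.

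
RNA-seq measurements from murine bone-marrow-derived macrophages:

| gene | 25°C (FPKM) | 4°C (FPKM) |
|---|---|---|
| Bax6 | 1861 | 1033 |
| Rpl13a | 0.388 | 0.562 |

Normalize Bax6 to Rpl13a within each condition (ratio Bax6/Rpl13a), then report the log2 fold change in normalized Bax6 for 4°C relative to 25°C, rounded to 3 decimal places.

-1.384

Bax6/Rpl13a (25°C) = 1861 / 0.388 = 4796.4
Bax6/Rpl13a (4°C) = 1033 / 0.562 = 1838.1
Fold change = 1838.1 / 4796.4 = 0.3832
log2(0.3832) = -1.3838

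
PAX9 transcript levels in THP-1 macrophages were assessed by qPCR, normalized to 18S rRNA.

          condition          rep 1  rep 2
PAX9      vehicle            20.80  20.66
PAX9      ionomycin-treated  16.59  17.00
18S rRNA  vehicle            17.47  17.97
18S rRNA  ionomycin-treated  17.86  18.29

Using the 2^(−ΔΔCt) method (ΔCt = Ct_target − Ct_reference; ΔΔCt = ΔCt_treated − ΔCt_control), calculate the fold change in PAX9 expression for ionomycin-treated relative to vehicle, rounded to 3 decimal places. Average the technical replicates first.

Mean Ct: PAX9 vehicle 20.730; PAX9 ionomycin-treated 16.795; 18S rRNA vehicle 17.720; 18S rRNA ionomycin-treated 18.075
ΔCt(vehicle) = 20.730 − 17.720 = 3.010
ΔCt(ionomycin-treated) = 16.795 − 18.075 = -1.280
ΔΔCt = -1.280 − 3.010 = -4.290
Fold change = 2^(−(-4.290)) = 2^4.290 = 19.5622

19.562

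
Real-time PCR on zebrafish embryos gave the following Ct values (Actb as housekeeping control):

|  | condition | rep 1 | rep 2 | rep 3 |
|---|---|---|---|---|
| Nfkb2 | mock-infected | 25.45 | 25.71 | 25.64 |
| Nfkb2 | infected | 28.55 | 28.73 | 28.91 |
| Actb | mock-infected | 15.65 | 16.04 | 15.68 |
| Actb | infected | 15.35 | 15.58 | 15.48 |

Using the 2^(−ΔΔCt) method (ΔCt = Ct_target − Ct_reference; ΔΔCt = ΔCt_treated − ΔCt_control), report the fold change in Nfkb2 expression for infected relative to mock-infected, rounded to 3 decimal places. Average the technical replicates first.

Mean Ct: Nfkb2 mock-infected 25.600; Nfkb2 infected 28.730; Actb mock-infected 15.790; Actb infected 15.470
ΔCt(mock-infected) = 25.600 − 15.790 = 9.810
ΔCt(infected) = 28.730 − 15.470 = 13.260
ΔΔCt = 13.260 − 9.810 = 3.450
Fold change = 2^(−3.450) = 0.0915

0.092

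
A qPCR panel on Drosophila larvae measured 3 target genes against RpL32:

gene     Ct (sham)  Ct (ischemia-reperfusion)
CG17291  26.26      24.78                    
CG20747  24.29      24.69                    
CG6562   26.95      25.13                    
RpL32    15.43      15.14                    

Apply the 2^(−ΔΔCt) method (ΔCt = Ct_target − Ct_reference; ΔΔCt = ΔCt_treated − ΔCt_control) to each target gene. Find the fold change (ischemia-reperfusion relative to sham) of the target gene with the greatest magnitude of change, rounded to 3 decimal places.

2.888

CG17291: ΔΔCt = (24.78−15.14) − (26.26−15.43) = 9.64 − 10.83 = -1.19; fold change = 2^1.19 = 2.282
CG20747: ΔΔCt = (24.69−15.14) − (24.29−15.43) = 9.55 − 8.86 = 0.69; fold change = 2^-0.69 = 0.620
CG6562: ΔΔCt = (25.13−15.14) − (26.95−15.43) = 9.99 − 11.52 = -1.53; fold change = 2^1.53 = 2.888
CG6562 has the largest |ΔΔCt| = 1.53.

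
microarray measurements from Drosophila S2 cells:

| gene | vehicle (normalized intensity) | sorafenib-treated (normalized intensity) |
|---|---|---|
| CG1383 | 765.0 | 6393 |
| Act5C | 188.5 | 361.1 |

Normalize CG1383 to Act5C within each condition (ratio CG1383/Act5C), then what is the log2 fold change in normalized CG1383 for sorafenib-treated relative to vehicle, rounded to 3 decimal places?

2.125

CG1383/Act5C (vehicle) = 765.0 / 188.5 = 4.0584
CG1383/Act5C (sorafenib-treated) = 6393 / 361.1 = 17.704
Fold change = 17.704 / 4.0584 = 4.3624
log2(4.3624) = 2.1251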